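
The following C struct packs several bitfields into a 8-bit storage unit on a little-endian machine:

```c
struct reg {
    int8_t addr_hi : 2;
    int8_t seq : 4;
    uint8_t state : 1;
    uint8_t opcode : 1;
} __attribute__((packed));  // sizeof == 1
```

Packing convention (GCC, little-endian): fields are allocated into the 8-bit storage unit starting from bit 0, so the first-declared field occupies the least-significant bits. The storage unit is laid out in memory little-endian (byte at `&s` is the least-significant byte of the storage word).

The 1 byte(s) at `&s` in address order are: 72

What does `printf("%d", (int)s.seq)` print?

-4

[0]=0x72 (little-endian) → word 0x72
addr_hi [0+:2] = (word>>0) & 0x3 = 2
seq [2+:4] = (word>>2) & 0xf = 12  ←
state [6+:1] = (word>>6) & 0x1 = 1
opcode [7+:1] = (word>>7) & 0x1 = 0
seq signed 4b, MSB=1: 12 - 16 = -4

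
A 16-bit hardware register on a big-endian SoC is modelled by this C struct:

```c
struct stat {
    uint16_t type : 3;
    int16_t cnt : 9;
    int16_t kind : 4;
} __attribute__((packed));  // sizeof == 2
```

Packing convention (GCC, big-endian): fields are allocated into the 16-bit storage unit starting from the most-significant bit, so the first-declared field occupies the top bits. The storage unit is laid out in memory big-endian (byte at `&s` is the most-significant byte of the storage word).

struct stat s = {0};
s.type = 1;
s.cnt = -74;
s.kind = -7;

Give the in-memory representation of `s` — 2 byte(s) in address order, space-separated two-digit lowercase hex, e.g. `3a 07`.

3b 69

type (3b) val=1 bits=0x1 at bit 13: 0x2000
cnt (9b) val=-74 bits=0x1b6 at bit 4: 0x3b60
kind (4b) val=-7 bits=0x9 at bit 0: 0x3b69
word = 0x3b69 → big-endian bytes:
  [0]=0x3b  [1]=0x69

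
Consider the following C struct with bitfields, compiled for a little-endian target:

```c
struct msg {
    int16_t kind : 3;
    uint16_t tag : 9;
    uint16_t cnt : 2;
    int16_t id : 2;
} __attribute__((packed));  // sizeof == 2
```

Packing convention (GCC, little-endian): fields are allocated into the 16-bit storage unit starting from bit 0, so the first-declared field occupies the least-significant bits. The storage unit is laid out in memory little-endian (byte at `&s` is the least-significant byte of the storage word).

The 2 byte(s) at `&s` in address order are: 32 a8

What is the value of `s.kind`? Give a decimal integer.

[0]=0x32 [1]=0xa8 (little-endian) → word 0xa832
kind:3 @ bit 0 → (0xa832>>0)&0x7 = 0x2  ←
tag:9 @ bit 3 → (0xa832>>3)&0x1ff = 0x106
cnt:2 @ bit 12 → (0xa832>>12)&0x3 = 0x2
id:2 @ bit 14 → (0xa832>>14)&0x3 = 0x2
kind signed 3b, MSB=0: value = 2

2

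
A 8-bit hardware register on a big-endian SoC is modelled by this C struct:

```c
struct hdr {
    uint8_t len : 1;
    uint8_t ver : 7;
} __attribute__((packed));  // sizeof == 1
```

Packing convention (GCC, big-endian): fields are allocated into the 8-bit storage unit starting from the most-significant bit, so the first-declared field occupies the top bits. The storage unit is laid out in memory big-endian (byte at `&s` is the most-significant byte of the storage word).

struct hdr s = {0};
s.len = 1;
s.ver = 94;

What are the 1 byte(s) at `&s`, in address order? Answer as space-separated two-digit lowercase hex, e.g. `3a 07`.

len (1b) val=1 bits=0x1 at bit 7: 0x80
ver (7b) val=94 bits=0x5e at bit 0: 0xde
word = 0xde → big-endian bytes:
  [0]=0xde

de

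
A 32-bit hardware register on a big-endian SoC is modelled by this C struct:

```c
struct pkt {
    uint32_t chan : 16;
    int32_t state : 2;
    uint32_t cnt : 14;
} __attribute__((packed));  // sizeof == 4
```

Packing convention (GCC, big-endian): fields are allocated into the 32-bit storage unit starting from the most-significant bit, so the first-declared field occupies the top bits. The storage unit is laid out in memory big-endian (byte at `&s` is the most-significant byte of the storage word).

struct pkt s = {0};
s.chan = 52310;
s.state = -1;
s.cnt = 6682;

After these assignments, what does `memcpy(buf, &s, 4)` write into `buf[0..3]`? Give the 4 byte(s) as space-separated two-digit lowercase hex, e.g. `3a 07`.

chan:16 = 52310 → 0xcc56 << 16 → word 0xcc560000
state:2 = -1 → 0x3 << 14 → word 0xcc56c000
cnt:14 = 6682 → 0x1a1a << 0 → word 0xcc56da1a
word = 0xcc56da1a → big-endian bytes:
  [0]=0xcc  [1]=0x56  [2]=0xda  [3]=0x1a

cc 56 da 1a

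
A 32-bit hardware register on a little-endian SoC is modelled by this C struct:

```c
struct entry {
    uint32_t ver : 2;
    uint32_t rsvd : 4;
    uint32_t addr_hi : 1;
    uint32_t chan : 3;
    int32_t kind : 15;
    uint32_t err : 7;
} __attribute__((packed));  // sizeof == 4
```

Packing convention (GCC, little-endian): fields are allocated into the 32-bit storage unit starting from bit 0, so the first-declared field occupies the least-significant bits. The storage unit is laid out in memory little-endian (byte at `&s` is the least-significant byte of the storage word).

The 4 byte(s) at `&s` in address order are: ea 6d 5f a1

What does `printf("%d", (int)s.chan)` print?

[0]=0xea [1]=0x6d [2]=0x5f [3]=0xa1 (little-endian) → word 0xa15f6dea
ver [0+:2] = (word>>0) & 0x3 = 2
rsvd [2+:4] = (word>>2) & 0xf = 10
addr_hi [6+:1] = (word>>6) & 0x1 = 1
chan [7+:3] = (word>>7) & 0x7 = 3  ←
kind [10+:15] = (word>>10) & 0x7fff = 22491
err [25+:7] = (word>>25) & 0x7f = 80

3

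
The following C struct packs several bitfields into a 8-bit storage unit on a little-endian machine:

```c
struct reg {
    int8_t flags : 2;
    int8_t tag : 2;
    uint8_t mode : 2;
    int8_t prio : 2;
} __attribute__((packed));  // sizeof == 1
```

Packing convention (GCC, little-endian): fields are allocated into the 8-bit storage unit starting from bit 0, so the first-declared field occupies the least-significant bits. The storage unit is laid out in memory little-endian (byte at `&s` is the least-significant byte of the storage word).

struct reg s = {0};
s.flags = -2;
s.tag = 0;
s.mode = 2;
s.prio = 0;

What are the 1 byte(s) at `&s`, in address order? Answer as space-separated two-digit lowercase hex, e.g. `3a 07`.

flags:2 = -2 → 0x2 << 0 → word 0x02
tag:2 = 0 → 0x0 << 2 → word 0x02
mode:2 = 2 → 0x2 << 4 → word 0x22
prio:2 = 0 → 0x0 << 6 → word 0x22
word = 0x22 → little-endian bytes:
  [0]=0x22

22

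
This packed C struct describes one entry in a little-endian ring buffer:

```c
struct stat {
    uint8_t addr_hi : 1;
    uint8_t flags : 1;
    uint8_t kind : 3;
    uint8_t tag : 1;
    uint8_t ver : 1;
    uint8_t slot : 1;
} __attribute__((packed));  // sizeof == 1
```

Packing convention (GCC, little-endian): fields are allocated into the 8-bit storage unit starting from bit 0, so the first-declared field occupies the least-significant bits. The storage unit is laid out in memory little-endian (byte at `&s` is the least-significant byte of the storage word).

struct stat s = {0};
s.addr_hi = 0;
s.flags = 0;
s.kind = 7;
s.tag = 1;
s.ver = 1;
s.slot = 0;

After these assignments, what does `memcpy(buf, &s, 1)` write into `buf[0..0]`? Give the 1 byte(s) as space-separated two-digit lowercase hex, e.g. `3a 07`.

7c

addr_hi (1b) val=0 bits=0x0 at bit 0: 0x00
flags (1b) val=0 bits=0x0 at bit 1: 0x00
kind (3b) val=7 bits=0x7 at bit 2: 0x1c
tag (1b) val=1 bits=0x1 at bit 5: 0x3c
ver (1b) val=1 bits=0x1 at bit 6: 0x7c
slot (1b) val=0 bits=0x0 at bit 7: 0x7c
word = 0x7c → little-endian bytes:
  [0]=0x7c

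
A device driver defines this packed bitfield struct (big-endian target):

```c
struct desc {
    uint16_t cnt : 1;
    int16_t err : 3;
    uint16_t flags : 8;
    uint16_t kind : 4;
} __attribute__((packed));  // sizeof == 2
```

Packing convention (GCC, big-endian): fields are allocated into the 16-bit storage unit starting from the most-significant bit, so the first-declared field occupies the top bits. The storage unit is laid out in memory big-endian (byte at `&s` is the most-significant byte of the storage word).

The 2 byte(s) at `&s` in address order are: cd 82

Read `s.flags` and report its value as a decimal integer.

216

[0]=0xcd [1]=0x82 (big-endian) → word 0xcd82
cnt:1 @ bit 15 → (0xcd82>>15)&0x1 = 0x1
err:3 @ bit 12 → (0xcd82>>12)&0x7 = 0x4
flags:8 @ bit 4 → (0xcd82>>4)&0xff = 0xd8  ←
kind:4 @ bit 0 → (0xcd82>>0)&0xf = 0x2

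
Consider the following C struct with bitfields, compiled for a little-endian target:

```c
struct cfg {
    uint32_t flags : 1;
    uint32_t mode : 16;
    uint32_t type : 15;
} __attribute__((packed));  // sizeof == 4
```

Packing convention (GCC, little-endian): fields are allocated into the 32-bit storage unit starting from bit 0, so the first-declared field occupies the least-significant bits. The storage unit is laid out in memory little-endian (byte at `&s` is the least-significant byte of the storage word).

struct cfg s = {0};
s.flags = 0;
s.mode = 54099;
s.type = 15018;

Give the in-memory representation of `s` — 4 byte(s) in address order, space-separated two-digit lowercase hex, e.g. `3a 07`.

[0+:1] flags=0 & 0x1 = 0x0; word=0x00000000
[1+:16] mode=54099 & 0xffff = 0xd353; word=0x0001a6a6
[17+:15] type=15018 & 0x7fff = 0x3aaa; word=0x7555a6a6
word = 0x7555a6a6 → little-endian bytes:
  [0]=0xa6  [1]=0xa6  [2]=0x55  [3]=0x75

a6 a6 55 75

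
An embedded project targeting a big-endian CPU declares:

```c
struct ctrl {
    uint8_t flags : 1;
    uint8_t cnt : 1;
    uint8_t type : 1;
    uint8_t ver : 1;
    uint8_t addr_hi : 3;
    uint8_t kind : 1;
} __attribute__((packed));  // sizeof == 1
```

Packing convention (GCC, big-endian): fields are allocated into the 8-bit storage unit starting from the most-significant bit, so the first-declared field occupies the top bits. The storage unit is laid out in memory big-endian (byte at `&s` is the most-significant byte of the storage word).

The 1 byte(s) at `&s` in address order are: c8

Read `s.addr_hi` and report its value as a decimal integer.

4

[0]=0xc8 (big-endian) → word 0xc8
flags [7+:1] = (word>>7) & 0x1 = 1
cnt [6+:1] = (word>>6) & 0x1 = 1
type [5+:1] = (word>>5) & 0x1 = 0
ver [4+:1] = (word>>4) & 0x1 = 0
addr_hi [1+:3] = (word>>1) & 0x7 = 4  ←
kind [0+:1] = (word>>0) & 0x1 = 0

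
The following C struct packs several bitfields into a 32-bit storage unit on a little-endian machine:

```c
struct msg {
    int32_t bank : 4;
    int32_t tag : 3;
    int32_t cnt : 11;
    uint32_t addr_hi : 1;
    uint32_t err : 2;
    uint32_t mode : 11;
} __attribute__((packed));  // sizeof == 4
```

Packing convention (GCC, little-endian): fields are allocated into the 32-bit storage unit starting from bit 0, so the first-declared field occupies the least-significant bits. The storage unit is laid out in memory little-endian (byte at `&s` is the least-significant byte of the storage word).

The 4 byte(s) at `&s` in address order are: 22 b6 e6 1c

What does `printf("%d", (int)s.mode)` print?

231

[0]=0x22 [1]=0xb6 [2]=0xe6 [3]=0x1c (little-endian) → word 0x1ce6b622
bank [0+:4] = (word>>0) & 0xf = 2
tag [4+:3] = (word>>4) & 0x7 = 2
cnt [7+:11] = (word>>7) & 0x7ff = 1388
addr_hi [18+:1] = (word>>18) & 0x1 = 1
err [19+:2] = (word>>19) & 0x3 = 0
mode [21+:11] = (word>>21) & 0x7ff = 231  ←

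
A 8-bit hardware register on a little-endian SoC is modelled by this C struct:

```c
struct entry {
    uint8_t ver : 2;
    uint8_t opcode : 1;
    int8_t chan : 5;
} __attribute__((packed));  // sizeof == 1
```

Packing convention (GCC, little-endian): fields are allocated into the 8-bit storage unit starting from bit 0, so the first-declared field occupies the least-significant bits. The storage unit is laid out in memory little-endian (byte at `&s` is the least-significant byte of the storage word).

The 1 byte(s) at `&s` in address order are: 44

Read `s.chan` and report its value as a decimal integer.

8

[0]=0x44 (little-endian) → word 0x44
ver:2 @ bit 0 → (0x44>>0)&0x3 = 0x0
opcode:1 @ bit 2 → (0x44>>2)&0x1 = 0x1
chan:5 @ bit 3 → (0x44>>3)&0x1f = 0x8  ←
chan signed 5b, MSB=0: value = 8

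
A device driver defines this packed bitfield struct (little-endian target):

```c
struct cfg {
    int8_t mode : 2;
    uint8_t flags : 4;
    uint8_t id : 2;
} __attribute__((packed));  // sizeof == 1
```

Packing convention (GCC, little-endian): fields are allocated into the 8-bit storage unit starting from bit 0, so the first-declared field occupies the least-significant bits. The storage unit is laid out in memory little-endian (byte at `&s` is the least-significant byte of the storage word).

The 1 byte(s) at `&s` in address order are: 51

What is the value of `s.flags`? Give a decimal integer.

4

[0]=0x51 (little-endian) → word 0x51
mode [0+:2] = (word>>0) & 0x3 = 1
flags [2+:4] = (word>>2) & 0xf = 4  ←
id [6+:2] = (word>>6) & 0x3 = 1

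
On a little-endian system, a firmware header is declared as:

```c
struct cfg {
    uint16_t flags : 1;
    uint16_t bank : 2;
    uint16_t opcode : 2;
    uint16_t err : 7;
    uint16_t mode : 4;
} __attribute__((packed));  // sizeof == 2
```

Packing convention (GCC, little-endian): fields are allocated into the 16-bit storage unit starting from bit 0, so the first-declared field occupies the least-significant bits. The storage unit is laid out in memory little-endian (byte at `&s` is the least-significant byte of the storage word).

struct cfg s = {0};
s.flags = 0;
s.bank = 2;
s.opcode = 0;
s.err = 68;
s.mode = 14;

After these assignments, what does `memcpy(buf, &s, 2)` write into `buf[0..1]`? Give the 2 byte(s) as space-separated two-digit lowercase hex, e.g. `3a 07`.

flags (1b) val=0 bits=0x0 at bit 0: 0x0000
bank (2b) val=2 bits=0x2 at bit 1: 0x0004
opcode (2b) val=0 bits=0x0 at bit 3: 0x0004
err (7b) val=68 bits=0x44 at bit 5: 0x0884
mode (4b) val=14 bits=0xe at bit 12: 0xe884
word = 0xe884 → little-endian bytes:
  [0]=0x84  [1]=0xe8

84 e8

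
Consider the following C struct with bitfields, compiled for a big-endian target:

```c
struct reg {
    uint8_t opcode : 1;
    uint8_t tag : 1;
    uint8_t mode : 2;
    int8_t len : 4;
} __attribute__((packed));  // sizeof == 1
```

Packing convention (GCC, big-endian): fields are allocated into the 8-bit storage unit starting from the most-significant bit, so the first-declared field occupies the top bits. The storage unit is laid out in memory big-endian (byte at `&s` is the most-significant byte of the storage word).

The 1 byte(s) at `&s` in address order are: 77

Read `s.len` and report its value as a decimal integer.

[0]=0x77 (big-endian) → word 0x77
opcode [7+:1] = (word>>7) & 0x1 = 0
tag [6+:1] = (word>>6) & 0x1 = 1
mode [4+:2] = (word>>4) & 0x3 = 3
len [0+:4] = (word>>0) & 0xf = 7  ←
len signed 4b, MSB=0: value = 7

7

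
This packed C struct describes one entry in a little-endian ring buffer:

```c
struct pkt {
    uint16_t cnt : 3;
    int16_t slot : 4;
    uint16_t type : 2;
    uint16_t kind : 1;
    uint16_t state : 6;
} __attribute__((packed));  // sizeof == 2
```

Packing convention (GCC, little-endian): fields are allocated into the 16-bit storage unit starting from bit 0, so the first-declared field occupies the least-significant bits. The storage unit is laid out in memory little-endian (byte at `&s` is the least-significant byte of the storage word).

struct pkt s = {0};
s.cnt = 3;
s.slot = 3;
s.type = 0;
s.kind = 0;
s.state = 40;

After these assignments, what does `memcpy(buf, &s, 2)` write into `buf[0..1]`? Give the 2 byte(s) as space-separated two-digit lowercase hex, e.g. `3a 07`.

cnt (3b) val=3 bits=0x3 at bit 0: 0x0003
slot (4b) val=3 bits=0x3 at bit 3: 0x001b
type (2b) val=0 bits=0x0 at bit 7: 0x001b
kind (1b) val=0 bits=0x0 at bit 9: 0x001b
state (6b) val=40 bits=0x28 at bit 10: 0xa01b
word = 0xa01b → little-endian bytes:
  [0]=0x1b  [1]=0xa0

1b a0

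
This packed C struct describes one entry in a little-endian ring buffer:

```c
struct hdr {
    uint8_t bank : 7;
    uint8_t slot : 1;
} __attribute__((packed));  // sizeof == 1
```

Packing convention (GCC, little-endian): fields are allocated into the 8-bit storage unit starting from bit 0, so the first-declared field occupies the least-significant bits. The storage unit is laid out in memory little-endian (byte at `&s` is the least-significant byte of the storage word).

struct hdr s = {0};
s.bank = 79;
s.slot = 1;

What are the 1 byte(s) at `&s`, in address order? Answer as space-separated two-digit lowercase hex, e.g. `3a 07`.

[0+:7] bank=79 & 0x7f = 0x4f; word=0x4f
[7+:1] slot=1 & 0x1 = 0x1; word=0xcf
word = 0xcf → little-endian bytes:
  [0]=0xcf

cf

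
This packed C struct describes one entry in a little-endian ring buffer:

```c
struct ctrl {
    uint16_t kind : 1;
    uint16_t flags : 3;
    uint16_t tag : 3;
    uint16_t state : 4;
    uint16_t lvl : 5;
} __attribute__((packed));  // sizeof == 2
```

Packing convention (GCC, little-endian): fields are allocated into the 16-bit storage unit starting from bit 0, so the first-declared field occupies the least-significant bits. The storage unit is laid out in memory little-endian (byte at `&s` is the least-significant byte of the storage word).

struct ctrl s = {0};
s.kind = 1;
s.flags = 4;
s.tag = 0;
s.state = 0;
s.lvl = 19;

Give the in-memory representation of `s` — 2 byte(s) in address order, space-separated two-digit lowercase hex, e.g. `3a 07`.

09 98

[0+:1] kind=1 & 0x1 = 0x1; word=0x0001
[1+:3] flags=4 & 0x7 = 0x4; word=0x0009
[4+:3] tag=0 & 0x7 = 0x0; word=0x0009
[7+:4] state=0 & 0xf = 0x0; word=0x0009
[11+:5] lvl=19 & 0x1f = 0x13; word=0x9809
word = 0x9809 → little-endian bytes:
  [0]=0x09  [1]=0x98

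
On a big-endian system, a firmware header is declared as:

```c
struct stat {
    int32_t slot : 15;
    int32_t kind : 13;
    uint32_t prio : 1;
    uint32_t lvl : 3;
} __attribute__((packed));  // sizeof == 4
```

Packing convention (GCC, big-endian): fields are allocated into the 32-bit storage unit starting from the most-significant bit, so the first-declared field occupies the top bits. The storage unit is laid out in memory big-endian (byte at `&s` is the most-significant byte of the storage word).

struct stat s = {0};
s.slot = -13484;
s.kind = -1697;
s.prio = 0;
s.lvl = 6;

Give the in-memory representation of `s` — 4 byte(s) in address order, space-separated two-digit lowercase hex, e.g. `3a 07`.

slot:15 = -13484 → 0x4b54 << 17 → word 0x96a80000
kind:13 = -1697 → 0x195f << 4 → word 0x96a995f0
prio:1 = 0 → 0x0 << 3 → word 0x96a995f0
lvl:3 = 6 → 0x6 << 0 → word 0x96a995f6
word = 0x96a995f6 → big-endian bytes:
  [0]=0x96  [1]=0xa9  [2]=0x95  [3]=0xf6

96 a9 95 f6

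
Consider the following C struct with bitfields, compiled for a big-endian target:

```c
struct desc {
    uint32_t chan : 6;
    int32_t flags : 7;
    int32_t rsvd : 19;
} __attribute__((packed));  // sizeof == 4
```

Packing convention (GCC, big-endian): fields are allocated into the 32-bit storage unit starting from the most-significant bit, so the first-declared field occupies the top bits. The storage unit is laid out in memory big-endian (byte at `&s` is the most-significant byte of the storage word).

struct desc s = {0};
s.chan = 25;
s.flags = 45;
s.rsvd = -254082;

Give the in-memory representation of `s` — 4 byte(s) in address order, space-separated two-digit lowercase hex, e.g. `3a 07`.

chan (6b) val=25 bits=0x19 at bit 26: 0x64000000
flags (7b) val=45 bits=0x2d at bit 19: 0x65680000
rsvd (19b) val=-254082 bits=0x41f7e at bit 0: 0x656c1f7e
word = 0x656c1f7e → big-endian bytes:
  [0]=0x65  [1]=0x6c  [2]=0x1f  [3]=0x7e

65 6c 1f 7e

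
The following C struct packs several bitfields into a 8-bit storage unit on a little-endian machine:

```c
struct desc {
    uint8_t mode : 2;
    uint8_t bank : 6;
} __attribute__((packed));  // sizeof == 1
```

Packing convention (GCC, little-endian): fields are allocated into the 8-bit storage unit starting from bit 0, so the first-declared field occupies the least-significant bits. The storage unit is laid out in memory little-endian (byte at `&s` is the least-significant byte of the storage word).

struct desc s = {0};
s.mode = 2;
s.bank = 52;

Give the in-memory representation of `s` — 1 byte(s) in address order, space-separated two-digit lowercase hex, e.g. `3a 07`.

mode (2b) val=2 bits=0x2 at bit 0: 0x02
bank (6b) val=52 bits=0x34 at bit 2: 0xd2
word = 0xd2 → little-endian bytes:
  [0]=0xd2

d2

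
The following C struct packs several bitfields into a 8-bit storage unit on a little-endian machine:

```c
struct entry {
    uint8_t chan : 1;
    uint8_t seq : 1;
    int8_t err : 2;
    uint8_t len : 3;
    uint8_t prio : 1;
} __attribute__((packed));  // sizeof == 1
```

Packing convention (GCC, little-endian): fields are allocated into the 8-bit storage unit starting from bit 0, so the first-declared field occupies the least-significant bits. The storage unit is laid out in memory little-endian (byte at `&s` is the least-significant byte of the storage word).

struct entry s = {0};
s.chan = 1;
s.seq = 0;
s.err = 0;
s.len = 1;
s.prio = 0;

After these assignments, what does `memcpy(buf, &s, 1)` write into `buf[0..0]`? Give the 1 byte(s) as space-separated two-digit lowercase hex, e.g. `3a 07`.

chan:1 = 1 → 0x1 << 0 → word 0x01
seq:1 = 0 → 0x0 << 1 → word 0x01
err:2 = 0 → 0x0 << 2 → word 0x01
len:3 = 1 → 0x1 << 4 → word 0x11
prio:1 = 0 → 0x0 << 7 → word 0x11
word = 0x11 → little-endian bytes:
  [0]=0x11

11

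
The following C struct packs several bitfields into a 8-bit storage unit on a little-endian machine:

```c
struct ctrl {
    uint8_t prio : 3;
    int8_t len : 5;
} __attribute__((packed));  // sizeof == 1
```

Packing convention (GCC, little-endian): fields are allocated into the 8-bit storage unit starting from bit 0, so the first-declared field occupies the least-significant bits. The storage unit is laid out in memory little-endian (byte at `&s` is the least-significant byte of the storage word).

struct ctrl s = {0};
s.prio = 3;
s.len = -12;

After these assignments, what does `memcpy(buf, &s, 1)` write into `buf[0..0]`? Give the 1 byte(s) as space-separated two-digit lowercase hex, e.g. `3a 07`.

prio (3b) val=3 bits=0x3 at bit 0: 0x03
len (5b) val=-12 bits=0x14 at bit 3: 0xa3
word = 0xa3 → little-endian bytes:
  [0]=0xa3

a3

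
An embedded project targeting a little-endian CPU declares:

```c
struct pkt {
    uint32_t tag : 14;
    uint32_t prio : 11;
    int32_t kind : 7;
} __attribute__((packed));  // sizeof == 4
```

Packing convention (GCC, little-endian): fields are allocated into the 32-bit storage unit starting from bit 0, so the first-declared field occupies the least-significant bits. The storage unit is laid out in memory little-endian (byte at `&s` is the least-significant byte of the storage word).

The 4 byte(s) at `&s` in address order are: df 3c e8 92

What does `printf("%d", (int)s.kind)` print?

-55

[0]=0xdf [1]=0x3c [2]=0xe8 [3]=0x92 (little-endian) → word 0x92e83cdf
tag [0+:14] = (word>>0) & 0x3fff = 15583
prio [14+:11] = (word>>14) & 0x7ff = 928
kind [25+:7] = (word>>25) & 0x7f = 73  ←
kind signed 7b, MSB=1: 73 - 128 = -55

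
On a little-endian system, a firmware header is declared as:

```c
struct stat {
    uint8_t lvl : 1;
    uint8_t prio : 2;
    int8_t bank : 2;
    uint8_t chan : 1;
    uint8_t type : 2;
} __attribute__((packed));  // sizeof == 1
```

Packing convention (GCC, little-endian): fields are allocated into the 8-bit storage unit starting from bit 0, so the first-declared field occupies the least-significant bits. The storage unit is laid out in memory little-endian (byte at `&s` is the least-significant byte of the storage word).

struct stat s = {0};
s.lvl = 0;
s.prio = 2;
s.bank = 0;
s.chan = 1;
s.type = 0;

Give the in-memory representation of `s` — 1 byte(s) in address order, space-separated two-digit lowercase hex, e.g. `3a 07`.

24

[0+:1] lvl=0 & 0x1 = 0x0; word=0x00
[1+:2] prio=2 & 0x3 = 0x2; word=0x04
[3+:2] bank=0 & 0x3 = 0x0; word=0x04
[5+:1] chan=1 & 0x1 = 0x1; word=0x24
[6+:2] type=0 & 0x3 = 0x0; word=0x24
word = 0x24 → little-endian bytes:
  [0]=0x24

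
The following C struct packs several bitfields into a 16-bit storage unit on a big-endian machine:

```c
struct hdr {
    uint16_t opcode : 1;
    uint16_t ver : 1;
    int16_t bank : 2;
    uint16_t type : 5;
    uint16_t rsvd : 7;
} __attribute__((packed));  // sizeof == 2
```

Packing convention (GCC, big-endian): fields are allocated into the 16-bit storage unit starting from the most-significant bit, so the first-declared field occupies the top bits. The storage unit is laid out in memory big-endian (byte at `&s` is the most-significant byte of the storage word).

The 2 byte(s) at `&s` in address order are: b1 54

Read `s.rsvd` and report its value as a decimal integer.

84

[0]=0xb1 [1]=0x54 (big-endian) → word 0xb154
opcode [15+:1] = (word>>15) & 0x1 = 1
ver [14+:1] = (word>>14) & 0x1 = 0
bank [12+:2] = (word>>12) & 0x3 = 3
type [7+:5] = (word>>7) & 0x1f = 2
rsvd [0+:7] = (word>>0) & 0x7f = 84  ←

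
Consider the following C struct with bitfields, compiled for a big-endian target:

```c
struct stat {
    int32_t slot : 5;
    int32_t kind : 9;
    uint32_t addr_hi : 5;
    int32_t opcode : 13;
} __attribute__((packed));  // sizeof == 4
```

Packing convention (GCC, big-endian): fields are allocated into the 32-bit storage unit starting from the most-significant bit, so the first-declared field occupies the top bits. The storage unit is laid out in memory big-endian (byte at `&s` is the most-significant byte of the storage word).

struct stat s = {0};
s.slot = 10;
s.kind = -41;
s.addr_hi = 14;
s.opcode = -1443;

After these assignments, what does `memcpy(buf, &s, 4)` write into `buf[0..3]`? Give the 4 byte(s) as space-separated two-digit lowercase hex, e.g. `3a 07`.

57 5d da 5d

slot:5 = 10 → 0xa << 27 → word 0x50000000
kind:9 = -41 → 0x1d7 << 18 → word 0x575c0000
addr_hi:5 = 14 → 0xe << 13 → word 0x575dc000
opcode:13 = -1443 → 0x1a5d << 0 → word 0x575dda5d
word = 0x575dda5d → big-endian bytes:
  [0]=0x57  [1]=0x5d  [2]=0xda  [3]=0x5d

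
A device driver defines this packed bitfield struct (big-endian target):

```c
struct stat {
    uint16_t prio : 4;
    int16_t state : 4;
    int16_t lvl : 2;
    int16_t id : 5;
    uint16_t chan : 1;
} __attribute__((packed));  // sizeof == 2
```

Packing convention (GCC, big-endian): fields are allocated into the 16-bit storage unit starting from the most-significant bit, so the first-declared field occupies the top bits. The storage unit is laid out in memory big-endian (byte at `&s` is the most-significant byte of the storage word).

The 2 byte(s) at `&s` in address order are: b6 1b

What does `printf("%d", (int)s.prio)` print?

11

[0]=0xb6 [1]=0x1b (big-endian) → word 0xb61b
prio:4 @ bit 12 → (0xb61b>>12)&0xf = 0xb  ←
state:4 @ bit 8 → (0xb61b>>8)&0xf = 0x6
lvl:2 @ bit 6 → (0xb61b>>6)&0x3 = 0x0
id:5 @ bit 1 → (0xb61b>>1)&0x1f = 0xd
chan:1 @ bit 0 → (0xb61b>>0)&0x1 = 0x1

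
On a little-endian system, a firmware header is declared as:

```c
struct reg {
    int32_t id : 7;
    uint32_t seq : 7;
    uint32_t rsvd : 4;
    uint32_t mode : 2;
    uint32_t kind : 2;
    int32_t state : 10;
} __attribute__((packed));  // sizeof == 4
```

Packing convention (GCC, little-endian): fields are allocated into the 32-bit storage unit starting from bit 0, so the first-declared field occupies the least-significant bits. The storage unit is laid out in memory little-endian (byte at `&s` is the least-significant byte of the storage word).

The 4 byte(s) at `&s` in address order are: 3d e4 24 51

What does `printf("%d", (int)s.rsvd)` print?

[0]=0x3d [1]=0xe4 [2]=0x24 [3]=0x51 (little-endian) → word 0x5124e43d
id:7 @ bit 0 → (0x5124e43d>>0)&0x7f = 0x3d
seq:7 @ bit 7 → (0x5124e43d>>7)&0x7f = 0x48
rsvd:4 @ bit 14 → (0x5124e43d>>14)&0xf = 0x3  ←
mode:2 @ bit 18 → (0x5124e43d>>18)&0x3 = 0x1
kind:2 @ bit 20 → (0x5124e43d>>20)&0x3 = 0x2
state:10 @ bit 22 → (0x5124e43d>>22)&0x3ff = 0x144

3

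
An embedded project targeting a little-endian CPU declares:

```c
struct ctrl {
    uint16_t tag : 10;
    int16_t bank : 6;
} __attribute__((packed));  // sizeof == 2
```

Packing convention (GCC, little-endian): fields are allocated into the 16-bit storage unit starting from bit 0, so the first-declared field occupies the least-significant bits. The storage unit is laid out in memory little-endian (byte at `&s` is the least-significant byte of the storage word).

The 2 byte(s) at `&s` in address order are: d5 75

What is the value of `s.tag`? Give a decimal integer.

[0]=0xd5 [1]=0x75 (little-endian) → word 0x75d5
tag:10 @ bit 0 → (0x75d5>>0)&0x3ff = 0x1d5  ←
bank:6 @ bit 10 → (0x75d5>>10)&0x3f = 0x1d

469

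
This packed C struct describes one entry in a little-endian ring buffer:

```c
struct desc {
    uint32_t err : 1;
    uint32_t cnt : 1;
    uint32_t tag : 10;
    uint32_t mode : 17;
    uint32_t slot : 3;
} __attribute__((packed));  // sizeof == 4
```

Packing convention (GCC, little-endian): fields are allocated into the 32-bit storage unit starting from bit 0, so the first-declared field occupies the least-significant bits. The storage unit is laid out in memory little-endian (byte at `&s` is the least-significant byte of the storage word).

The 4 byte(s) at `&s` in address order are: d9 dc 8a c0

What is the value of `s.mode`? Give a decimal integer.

2221

[0]=0xd9 [1]=0xdc [2]=0x8a [3]=0xc0 (little-endian) → word 0xc08adcd9
err [0+:1] = (word>>0) & 0x1 = 1
cnt [1+:1] = (word>>1) & 0x1 = 0
tag [2+:10] = (word>>2) & 0x3ff = 822
mode [12+:17] = (word>>12) & 0x1ffff = 2221  ←
slot [29+:3] = (word>>29) & 0x7 = 6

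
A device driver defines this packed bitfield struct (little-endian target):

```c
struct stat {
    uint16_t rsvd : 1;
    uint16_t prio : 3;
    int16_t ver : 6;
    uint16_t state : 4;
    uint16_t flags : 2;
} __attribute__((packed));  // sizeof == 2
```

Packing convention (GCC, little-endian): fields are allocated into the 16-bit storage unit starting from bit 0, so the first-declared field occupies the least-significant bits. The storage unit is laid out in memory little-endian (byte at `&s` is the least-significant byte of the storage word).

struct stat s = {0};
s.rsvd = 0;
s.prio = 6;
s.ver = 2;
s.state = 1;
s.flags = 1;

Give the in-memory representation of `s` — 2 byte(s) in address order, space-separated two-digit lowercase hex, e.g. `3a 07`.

2c 44

rsvd (1b) val=0 bits=0x0 at bit 0: 0x0000
prio (3b) val=6 bits=0x6 at bit 1: 0x000c
ver (6b) val=2 bits=0x2 at bit 4: 0x002c
state (4b) val=1 bits=0x1 at bit 10: 0x042c
flags (2b) val=1 bits=0x1 at bit 14: 0x442c
word = 0x442c → little-endian bytes:
  [0]=0x2c  [1]=0x44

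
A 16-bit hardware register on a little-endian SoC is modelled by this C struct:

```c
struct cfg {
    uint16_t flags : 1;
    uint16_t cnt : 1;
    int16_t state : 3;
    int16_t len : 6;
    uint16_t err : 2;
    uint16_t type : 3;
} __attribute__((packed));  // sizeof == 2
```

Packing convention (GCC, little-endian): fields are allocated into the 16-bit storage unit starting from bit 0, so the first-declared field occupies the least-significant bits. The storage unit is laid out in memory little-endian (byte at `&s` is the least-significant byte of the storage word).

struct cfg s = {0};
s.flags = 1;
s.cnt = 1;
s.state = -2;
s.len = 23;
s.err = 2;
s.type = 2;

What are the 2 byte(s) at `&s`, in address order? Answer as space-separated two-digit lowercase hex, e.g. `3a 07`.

fb 52

flags:1 = 1 → 0x1 << 0 → word 0x0001
cnt:1 = 1 → 0x1 << 1 → word 0x0003
state:3 = -2 → 0x6 << 2 → word 0x001b
len:6 = 23 → 0x17 << 5 → word 0x02fb
err:2 = 2 → 0x2 << 11 → word 0x12fb
type:3 = 2 → 0x2 << 13 → word 0x52fb
word = 0x52fb → little-endian bytes:
  [0]=0xfb  [1]=0x52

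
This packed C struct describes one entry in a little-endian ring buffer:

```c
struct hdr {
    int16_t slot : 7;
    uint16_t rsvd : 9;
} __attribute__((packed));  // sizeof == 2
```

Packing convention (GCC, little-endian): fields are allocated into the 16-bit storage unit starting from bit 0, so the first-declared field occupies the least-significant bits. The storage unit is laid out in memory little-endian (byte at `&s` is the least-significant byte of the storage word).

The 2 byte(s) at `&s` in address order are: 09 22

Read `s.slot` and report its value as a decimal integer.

9

[0]=0x09 [1]=0x22 (little-endian) → word 0x2209
slot:7 @ bit 0 → (0x2209>>0)&0x7f = 0x9  ←
rsvd:9 @ bit 7 → (0x2209>>7)&0x1ff = 0x44
slot signed 7b, MSB=0: value = 9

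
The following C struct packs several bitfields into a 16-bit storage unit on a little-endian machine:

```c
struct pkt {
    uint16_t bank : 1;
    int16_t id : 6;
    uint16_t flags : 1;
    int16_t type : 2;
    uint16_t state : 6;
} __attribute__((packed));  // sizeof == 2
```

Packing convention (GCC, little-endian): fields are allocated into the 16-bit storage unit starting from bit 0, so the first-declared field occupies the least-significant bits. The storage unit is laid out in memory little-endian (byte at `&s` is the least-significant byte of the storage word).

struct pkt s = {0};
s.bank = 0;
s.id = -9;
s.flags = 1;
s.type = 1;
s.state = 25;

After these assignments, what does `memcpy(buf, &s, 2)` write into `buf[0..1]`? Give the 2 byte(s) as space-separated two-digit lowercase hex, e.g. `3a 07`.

bank:1 = 0 → 0x0 << 0 → word 0x0000
id:6 = -9 → 0x37 << 1 → word 0x006e
flags:1 = 1 → 0x1 << 7 → word 0x00ee
type:2 = 1 → 0x1 << 8 → word 0x01ee
state:6 = 25 → 0x19 << 10 → word 0x65ee
word = 0x65ee → little-endian bytes:
  [0]=0xee  [1]=0x65

ee 65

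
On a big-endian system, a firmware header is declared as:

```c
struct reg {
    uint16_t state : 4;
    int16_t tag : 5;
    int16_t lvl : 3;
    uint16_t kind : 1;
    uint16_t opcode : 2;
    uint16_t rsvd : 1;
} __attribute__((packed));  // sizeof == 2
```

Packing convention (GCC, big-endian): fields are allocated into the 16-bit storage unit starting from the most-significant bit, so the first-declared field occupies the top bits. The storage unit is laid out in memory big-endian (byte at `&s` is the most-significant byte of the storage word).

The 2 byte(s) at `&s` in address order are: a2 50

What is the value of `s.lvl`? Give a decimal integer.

-3

[0]=0xa2 [1]=0x50 (big-endian) → word 0xa250
state:4 @ bit 12 → (0xa250>>12)&0xf = 0xa
tag:5 @ bit 7 → (0xa250>>7)&0x1f = 0x4
lvl:3 @ bit 4 → (0xa250>>4)&0x7 = 0x5  ←
kind:1 @ bit 3 → (0xa250>>3)&0x1 = 0x0
opcode:2 @ bit 1 → (0xa250>>1)&0x3 = 0x0
rsvd:1 @ bit 0 → (0xa250>>0)&0x1 = 0x0
lvl signed 3b, MSB=1: 5 - 8 = -3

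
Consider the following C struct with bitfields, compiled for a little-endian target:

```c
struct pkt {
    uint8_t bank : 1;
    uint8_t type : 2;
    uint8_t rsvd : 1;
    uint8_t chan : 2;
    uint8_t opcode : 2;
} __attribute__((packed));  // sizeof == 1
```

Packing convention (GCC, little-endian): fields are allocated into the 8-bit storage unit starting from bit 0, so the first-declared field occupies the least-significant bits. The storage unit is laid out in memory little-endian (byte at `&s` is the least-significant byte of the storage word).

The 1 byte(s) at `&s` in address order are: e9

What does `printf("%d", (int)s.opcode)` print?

[0]=0xe9 (little-endian) → word 0xe9
bank [0+:1] = (word>>0) & 0x1 = 1
type [1+:2] = (word>>1) & 0x3 = 0
rsvd [3+:1] = (word>>3) & 0x1 = 1
chan [4+:2] = (word>>4) & 0x3 = 2
opcode [6+:2] = (word>>6) & 0x3 = 3  ←

3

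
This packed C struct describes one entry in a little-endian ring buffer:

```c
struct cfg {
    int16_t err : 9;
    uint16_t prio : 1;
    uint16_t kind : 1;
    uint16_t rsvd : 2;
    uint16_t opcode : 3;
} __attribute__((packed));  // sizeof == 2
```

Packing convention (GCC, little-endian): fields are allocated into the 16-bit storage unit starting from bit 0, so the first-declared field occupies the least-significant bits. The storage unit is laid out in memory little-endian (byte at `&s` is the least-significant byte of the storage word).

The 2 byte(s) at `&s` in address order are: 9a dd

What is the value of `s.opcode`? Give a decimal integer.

[0]=0x9a [1]=0xdd (little-endian) → word 0xdd9a
err [0+:9] = (word>>0) & 0x1ff = 410
prio [9+:1] = (word>>9) & 0x1 = 0
kind [10+:1] = (word>>10) & 0x1 = 1
rsvd [11+:2] = (word>>11) & 0x3 = 3
opcode [13+:3] = (word>>13) & 0x7 = 6  ←

6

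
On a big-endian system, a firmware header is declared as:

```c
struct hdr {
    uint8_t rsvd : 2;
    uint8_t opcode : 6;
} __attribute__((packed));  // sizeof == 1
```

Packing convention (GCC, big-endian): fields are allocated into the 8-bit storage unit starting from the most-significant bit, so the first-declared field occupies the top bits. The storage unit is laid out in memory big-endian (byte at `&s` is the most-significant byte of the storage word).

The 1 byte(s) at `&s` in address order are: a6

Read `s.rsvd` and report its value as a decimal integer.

[0]=0xa6 (big-endian) → word 0xa6
rsvd:2 @ bit 6 → (0xa6>>6)&0x3 = 0x2  ←
opcode:6 @ bit 0 → (0xa6>>0)&0x3f = 0x26

2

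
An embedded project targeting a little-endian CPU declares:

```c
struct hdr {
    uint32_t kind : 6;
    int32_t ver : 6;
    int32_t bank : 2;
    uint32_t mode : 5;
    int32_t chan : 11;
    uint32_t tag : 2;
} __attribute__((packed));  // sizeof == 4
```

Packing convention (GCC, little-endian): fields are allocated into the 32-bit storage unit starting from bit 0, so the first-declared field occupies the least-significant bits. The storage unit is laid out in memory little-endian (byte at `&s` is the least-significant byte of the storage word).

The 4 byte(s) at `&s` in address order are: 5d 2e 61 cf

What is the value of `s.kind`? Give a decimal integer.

29

[0]=0x5d [1]=0x2e [2]=0x61 [3]=0xcf (little-endian) → word 0xcf612e5d
kind:6 @ bit 0 → (0xcf612e5d>>0)&0x3f = 0x1d  ←
ver:6 @ bit 6 → (0xcf612e5d>>6)&0x3f = 0x39
bank:2 @ bit 12 → (0xcf612e5d>>12)&0x3 = 0x2
mode:5 @ bit 14 → (0xcf612e5d>>14)&0x1f = 0x4
chan:11 @ bit 19 → (0xcf612e5d>>19)&0x7ff = 0x1ec
tag:2 @ bit 30 → (0xcf612e5d>>30)&0x3 = 0x3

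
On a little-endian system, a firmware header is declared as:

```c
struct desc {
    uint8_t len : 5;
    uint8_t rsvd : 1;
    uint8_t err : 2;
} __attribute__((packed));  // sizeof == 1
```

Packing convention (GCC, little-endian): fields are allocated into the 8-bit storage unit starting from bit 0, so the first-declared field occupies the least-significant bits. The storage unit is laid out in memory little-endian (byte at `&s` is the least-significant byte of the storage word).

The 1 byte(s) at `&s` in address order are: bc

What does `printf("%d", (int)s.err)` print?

2

[0]=0xbc (little-endian) → word 0xbc
len [0+:5] = (word>>0) & 0x1f = 28
rsvd [5+:1] = (word>>5) & 0x1 = 1
err [6+:2] = (word>>6) & 0x3 = 2  ←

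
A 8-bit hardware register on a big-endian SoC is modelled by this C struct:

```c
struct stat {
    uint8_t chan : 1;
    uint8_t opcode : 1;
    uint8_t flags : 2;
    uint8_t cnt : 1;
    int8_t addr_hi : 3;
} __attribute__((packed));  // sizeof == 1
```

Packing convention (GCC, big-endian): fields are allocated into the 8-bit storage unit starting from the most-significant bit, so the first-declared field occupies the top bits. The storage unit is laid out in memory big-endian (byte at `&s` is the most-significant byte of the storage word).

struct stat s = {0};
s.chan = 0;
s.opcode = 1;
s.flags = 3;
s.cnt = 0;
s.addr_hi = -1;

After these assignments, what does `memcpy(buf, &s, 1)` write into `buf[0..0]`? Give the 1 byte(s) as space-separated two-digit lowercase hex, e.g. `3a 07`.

77

chan:1 = 0 → 0x0 << 7 → word 0x00
opcode:1 = 1 → 0x1 << 6 → word 0x40
flags:2 = 3 → 0x3 << 4 → word 0x70
cnt:1 = 0 → 0x0 << 3 → word 0x70
addr_hi:3 = -1 → 0x7 << 0 → word 0x77
word = 0x77 → big-endian bytes:
  [0]=0x77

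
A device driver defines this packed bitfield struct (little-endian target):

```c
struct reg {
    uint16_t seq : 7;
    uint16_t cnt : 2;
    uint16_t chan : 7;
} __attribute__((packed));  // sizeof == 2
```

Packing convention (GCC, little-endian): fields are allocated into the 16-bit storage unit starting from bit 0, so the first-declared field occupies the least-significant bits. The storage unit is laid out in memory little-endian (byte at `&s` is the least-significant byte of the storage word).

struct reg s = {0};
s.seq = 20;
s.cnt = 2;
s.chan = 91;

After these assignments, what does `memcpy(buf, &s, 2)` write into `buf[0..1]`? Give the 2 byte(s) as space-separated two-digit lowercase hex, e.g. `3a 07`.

seq:7 = 20 → 0x14 << 0 → word 0x0014
cnt:2 = 2 → 0x2 << 7 → word 0x0114
chan:7 = 91 → 0x5b << 9 → word 0xb714
word = 0xb714 → little-endian bytes:
  [0]=0x14  [1]=0xb7

14 b7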